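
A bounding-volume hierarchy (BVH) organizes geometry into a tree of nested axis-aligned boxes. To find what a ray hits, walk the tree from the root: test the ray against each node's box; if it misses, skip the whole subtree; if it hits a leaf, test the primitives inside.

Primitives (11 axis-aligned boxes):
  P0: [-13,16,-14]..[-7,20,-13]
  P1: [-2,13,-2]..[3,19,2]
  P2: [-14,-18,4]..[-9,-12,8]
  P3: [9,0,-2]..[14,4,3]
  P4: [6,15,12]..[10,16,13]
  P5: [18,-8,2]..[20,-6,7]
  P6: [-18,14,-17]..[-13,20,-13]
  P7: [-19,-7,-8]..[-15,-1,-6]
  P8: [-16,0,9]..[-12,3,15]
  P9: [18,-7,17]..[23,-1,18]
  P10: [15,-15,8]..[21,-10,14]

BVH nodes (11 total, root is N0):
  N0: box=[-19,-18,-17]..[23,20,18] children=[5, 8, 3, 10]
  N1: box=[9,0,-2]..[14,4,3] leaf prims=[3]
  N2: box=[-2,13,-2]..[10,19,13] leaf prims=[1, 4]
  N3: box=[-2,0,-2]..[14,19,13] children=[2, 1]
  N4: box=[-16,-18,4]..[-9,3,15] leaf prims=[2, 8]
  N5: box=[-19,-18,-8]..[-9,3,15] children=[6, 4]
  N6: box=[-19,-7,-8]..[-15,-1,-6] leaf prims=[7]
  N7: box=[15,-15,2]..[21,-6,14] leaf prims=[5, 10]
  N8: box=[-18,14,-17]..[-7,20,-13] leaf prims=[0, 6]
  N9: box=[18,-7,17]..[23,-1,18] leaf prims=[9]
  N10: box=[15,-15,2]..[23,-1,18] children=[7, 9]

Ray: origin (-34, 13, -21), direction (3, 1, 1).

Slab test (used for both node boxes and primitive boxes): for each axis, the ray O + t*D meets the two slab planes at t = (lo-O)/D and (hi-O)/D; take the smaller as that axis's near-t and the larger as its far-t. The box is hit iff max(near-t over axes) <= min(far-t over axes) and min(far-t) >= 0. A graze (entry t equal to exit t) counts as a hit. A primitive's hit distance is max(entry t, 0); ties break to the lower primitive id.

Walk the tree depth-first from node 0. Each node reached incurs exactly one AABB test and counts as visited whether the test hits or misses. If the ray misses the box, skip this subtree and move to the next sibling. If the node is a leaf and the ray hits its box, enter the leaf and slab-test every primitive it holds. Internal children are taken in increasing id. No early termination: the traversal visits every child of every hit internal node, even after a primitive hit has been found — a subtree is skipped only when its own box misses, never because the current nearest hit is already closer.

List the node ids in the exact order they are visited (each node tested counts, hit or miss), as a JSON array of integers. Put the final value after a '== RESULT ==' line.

Traverse from the root:
N0 x:[5,19] y:[-31,7] z:[4,39] -> hit [5,7], descend [3, 5, 8, 10]
  N3 x:[32/3,16] y:[-13,6] z:[19,34] -> miss, prune
  N5 x:[5,25/3] y:[-31,-10] z:[13,36] -> miss, prune
  N8 x:[16/3,9] y:[1,7] z:[4,8] -> hit [16/3,7] leaf, test {P0@t=7, P6@t=16/3}
  N10 x:[49/3,19] y:[-28,-14] z:[23,39] -> miss, prune

order=[0, 3, 5, 8, 10]  |boxes|=5  |leaves|=1  hit=P6

== RESULT ==
[0, 3, 5, 8, 10]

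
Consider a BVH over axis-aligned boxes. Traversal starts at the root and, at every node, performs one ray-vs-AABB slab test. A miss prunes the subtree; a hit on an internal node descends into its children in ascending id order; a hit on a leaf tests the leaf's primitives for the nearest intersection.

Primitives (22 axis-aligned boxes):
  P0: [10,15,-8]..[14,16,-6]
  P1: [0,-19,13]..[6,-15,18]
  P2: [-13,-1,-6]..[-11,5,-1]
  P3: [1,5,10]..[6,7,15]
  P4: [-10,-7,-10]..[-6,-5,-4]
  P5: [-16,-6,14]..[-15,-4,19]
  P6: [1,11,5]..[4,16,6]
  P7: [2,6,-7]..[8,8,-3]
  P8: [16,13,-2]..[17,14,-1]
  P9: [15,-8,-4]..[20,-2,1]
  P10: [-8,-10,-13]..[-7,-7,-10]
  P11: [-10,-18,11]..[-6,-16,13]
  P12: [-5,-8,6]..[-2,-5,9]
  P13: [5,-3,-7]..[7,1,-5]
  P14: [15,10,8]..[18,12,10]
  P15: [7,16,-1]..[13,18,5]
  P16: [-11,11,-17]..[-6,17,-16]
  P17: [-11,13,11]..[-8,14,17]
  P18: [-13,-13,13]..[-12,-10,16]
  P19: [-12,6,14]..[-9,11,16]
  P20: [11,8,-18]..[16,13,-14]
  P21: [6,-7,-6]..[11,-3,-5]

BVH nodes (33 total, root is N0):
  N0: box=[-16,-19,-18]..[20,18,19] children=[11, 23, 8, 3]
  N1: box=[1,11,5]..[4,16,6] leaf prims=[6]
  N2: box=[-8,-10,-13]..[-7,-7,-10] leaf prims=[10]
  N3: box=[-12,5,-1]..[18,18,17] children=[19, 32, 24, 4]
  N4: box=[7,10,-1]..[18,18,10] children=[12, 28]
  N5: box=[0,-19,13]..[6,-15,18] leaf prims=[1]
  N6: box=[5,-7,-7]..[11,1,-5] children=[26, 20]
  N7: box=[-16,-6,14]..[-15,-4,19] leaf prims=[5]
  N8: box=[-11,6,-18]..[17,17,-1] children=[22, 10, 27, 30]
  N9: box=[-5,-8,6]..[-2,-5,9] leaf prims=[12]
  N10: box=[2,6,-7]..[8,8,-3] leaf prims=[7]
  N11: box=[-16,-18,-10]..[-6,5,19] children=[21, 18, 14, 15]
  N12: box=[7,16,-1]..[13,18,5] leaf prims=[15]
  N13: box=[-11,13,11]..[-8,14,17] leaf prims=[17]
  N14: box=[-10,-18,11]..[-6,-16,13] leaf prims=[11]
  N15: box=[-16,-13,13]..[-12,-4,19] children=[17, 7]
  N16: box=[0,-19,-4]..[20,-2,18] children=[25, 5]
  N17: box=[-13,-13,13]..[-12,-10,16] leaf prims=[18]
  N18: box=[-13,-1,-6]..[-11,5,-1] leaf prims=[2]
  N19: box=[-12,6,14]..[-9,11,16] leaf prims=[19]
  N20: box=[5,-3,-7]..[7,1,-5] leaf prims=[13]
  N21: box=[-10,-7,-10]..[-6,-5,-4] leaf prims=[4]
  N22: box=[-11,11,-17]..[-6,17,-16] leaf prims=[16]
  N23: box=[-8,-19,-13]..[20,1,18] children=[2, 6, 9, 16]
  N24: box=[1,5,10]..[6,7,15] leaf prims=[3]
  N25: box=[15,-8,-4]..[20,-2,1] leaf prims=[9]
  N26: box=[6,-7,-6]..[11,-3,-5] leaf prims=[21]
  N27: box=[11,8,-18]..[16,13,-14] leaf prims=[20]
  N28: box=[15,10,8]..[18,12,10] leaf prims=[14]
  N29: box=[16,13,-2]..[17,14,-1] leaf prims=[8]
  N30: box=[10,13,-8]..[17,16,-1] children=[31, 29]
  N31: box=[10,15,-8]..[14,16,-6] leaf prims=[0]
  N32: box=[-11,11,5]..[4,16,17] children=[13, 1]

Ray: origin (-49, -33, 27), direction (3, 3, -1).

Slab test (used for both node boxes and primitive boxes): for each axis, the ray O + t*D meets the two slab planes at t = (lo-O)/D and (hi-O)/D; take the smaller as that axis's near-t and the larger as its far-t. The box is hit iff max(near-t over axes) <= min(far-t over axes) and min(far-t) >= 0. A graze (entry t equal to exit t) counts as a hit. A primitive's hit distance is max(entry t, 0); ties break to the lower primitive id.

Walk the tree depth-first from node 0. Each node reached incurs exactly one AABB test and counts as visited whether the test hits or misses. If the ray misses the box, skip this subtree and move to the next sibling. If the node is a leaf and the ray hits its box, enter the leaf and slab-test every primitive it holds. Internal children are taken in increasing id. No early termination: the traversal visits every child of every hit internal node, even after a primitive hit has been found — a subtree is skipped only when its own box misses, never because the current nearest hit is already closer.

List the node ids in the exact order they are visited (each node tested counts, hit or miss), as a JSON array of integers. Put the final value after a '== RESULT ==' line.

Traverse from the root:
N0 x:[11,23] y:[14/3,17] z:[8,45] -> hit [11,17], descend [3, 8, 11, 23]
  N3 x:[37/3,67/3] y:[38/3,17] z:[10,28] -> hit [38/3,17], descend [4, 19, 24, 32]
    N4 x:[56/3,67/3] y:[43/3,17] z:[17,28] -> miss, prune
    N19 x:[37/3,40/3] y:[13,44/3] z:[11,13] -> hit [13,13] leaf, test {P19@t=13}
    N24 x:[50/3,55/3] y:[38/3,40/3] z:[12,17] -> miss, prune
    N32 x:[38/3,53/3] y:[44/3,49/3] z:[10,22] -> hit [44/3,49/3], descend [1, 13]
      N1 x:[50/3,53/3] y:[44/3,49/3] z:[21,22] -> miss, prune
      N13 x:[38/3,41/3] y:[46/3,47/3] z:[10,16] -> miss, prune
  N8 x:[38/3,22] y:[13,50/3] z:[28,45] -> miss, prune
  N11 x:[11,43/3] y:[5,38/3] z:[8,37] -> hit [11,38/3], descend [14, 15, 18, 21]
    N14 x:[13,43/3] y:[5,17/3] z:[14,16] -> miss, prune
    N15 x:[11,37/3] y:[20/3,29/3] z:[8,14] -> miss, prune
    N18 x:[12,38/3] y:[32/3,38/3] z:[28,33] -> miss, prune
    N21 x:[13,43/3] y:[26/3,28/3] z:[31,37] -> miss, prune
  N23 x:[41/3,23] y:[14/3,34/3] z:[9,40] -> miss, prune

Visited [0, 3, 4, 19, 24, 32, 1, 13, 8, 11, 14, 15, 18, 21, 23]. Tests: 15 box, 1 leaf. Nearest: P19.

== RESULT ==
[0, 3, 4, 19, 24, 32, 1, 13, 8, 11, 14, 15, 18, 21, 23]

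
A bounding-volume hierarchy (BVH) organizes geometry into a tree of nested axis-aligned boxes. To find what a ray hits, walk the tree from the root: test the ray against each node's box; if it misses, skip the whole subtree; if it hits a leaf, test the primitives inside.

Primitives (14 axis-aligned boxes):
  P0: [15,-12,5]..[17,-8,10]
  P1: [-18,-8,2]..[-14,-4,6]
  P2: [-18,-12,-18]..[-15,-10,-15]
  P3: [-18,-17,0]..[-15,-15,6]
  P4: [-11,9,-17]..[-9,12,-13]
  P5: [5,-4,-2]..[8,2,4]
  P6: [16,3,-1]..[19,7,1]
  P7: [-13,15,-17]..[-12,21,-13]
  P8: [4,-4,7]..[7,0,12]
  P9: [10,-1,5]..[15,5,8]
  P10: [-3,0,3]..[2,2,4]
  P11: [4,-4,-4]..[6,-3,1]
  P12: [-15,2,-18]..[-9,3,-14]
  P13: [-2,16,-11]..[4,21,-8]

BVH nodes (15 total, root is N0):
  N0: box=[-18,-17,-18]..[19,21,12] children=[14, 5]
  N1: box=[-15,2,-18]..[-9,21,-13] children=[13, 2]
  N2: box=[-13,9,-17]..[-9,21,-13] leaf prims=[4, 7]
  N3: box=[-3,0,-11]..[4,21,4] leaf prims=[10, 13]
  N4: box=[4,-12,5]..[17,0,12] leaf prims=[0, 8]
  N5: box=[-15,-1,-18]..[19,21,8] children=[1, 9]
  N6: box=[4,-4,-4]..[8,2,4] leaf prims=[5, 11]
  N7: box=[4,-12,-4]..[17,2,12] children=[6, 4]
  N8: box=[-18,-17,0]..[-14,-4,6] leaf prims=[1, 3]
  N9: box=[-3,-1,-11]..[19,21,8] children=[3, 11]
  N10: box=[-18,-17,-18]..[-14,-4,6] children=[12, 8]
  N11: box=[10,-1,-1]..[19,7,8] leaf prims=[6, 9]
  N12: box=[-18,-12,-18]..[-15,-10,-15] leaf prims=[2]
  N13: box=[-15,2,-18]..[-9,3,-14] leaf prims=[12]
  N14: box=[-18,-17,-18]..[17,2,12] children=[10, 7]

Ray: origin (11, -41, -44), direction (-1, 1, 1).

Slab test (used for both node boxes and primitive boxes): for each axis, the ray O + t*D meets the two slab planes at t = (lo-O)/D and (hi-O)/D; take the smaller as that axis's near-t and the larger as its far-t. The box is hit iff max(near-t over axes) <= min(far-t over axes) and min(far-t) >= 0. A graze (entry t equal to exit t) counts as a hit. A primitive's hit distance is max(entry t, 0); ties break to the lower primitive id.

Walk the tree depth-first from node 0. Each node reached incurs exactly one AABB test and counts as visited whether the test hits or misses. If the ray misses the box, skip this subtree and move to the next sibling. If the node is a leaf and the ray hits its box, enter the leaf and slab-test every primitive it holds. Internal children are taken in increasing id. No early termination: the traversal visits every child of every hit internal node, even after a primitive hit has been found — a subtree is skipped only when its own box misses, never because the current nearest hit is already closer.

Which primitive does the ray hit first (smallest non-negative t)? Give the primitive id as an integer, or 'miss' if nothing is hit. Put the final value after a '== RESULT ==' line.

Trace the traversal:
N0 x:[-8,29] y:[24,62] z:[26,56] -> hit [26,29], descend [5, 14]
  N5 x:[-8,26] y:[40,62] z:[26,52] -> miss, prune
  N14 x:[-6,29] y:[24,43] z:[26,56] -> hit [26,29], descend [7, 10]
    N7 x:[-6,7] y:[29,43] z:[40,56] -> miss, prune
    N10 x:[25,29] y:[24,37] z:[26,50] -> hit [26,29], descend [8, 12]
      N8 x:[25,29] y:[24,37] z:[44,50] -> miss, prune
      N12 x:[26,29] y:[29,31] z:[26,29] -> hit [29,29] leaf, test {P2@t=29}

Visited [0, 5, 14, 7, 10, 8, 12]. Tests: 7 box, 1 leaf. Nearest: P2.

== RESULT ==
2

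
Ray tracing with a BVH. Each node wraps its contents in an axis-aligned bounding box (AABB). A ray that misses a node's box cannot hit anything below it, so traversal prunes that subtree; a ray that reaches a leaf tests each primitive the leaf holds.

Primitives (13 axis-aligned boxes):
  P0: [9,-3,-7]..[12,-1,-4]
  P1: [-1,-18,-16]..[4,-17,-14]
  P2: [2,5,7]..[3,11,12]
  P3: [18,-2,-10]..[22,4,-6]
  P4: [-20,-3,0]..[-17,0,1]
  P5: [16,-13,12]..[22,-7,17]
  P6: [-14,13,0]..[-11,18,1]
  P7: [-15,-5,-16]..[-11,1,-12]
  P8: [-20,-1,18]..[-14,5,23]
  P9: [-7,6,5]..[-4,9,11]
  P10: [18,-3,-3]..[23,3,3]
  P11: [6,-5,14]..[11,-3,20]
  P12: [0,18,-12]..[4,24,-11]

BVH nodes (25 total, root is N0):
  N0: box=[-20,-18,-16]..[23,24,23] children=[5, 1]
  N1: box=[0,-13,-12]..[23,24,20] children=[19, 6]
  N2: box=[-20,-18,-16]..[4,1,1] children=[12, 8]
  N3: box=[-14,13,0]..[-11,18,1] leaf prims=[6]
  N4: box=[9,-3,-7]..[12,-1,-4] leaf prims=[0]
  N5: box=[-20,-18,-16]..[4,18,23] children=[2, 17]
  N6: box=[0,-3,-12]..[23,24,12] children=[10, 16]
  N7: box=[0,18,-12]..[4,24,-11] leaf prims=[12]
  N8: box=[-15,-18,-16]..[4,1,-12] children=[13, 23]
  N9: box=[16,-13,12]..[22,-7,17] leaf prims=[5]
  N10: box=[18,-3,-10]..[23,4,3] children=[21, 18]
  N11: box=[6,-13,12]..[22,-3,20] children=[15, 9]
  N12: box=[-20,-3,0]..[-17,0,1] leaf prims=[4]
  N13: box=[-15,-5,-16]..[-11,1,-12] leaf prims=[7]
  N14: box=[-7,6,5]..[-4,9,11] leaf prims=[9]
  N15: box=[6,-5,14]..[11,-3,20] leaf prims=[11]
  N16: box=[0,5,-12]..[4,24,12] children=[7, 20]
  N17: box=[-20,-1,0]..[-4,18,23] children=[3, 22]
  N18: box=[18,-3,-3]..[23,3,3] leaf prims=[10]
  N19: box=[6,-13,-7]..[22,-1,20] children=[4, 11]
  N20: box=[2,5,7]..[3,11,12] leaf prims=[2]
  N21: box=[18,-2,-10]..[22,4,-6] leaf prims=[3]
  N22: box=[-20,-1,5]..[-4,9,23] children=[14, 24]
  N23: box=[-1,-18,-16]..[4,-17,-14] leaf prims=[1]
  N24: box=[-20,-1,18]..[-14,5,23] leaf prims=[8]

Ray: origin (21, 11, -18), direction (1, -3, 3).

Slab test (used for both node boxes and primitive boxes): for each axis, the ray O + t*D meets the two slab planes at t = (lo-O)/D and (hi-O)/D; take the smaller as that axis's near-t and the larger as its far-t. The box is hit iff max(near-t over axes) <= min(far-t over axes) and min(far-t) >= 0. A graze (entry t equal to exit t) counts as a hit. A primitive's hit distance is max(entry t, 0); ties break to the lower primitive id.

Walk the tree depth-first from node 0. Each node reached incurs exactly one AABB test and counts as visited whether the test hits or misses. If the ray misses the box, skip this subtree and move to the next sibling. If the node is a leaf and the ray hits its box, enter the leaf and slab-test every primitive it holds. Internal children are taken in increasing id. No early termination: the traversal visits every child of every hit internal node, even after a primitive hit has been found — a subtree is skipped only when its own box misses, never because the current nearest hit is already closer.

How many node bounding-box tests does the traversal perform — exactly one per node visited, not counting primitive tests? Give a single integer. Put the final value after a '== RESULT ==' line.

Walk:
N0 x:[-41,2] y:[-13/3,29/3] z:[2/3,41/3] -> hit [2/3,2], descend [1, 5]
  N1 x:[-21,2] y:[-13/3,8] z:[2,38/3] -> hit [2,2], descend [6, 19]
    N6 x:[-21,2] y:[-13/3,14/3] z:[2,10] -> hit [2,2], descend [10, 16]
      N10 x:[-3,2] y:[7/3,14/3] z:[8/3,7] -> miss, prune
      N16 x:[-21,-17] y:[-13/3,2] z:[2,10] -> miss, prune
    N19 x:[-15,1] y:[4,8] z:[11/3,38/3] -> miss, prune
  N5 x:[-41,-17] y:[-7/3,29/3] z:[2/3,41/3] -> miss, prune

Summary -> nodes [0, 1, 6, 10, 16, 19, 5]; box-tests=7; leaf-entries=0; first=miss

== RESULT ==
7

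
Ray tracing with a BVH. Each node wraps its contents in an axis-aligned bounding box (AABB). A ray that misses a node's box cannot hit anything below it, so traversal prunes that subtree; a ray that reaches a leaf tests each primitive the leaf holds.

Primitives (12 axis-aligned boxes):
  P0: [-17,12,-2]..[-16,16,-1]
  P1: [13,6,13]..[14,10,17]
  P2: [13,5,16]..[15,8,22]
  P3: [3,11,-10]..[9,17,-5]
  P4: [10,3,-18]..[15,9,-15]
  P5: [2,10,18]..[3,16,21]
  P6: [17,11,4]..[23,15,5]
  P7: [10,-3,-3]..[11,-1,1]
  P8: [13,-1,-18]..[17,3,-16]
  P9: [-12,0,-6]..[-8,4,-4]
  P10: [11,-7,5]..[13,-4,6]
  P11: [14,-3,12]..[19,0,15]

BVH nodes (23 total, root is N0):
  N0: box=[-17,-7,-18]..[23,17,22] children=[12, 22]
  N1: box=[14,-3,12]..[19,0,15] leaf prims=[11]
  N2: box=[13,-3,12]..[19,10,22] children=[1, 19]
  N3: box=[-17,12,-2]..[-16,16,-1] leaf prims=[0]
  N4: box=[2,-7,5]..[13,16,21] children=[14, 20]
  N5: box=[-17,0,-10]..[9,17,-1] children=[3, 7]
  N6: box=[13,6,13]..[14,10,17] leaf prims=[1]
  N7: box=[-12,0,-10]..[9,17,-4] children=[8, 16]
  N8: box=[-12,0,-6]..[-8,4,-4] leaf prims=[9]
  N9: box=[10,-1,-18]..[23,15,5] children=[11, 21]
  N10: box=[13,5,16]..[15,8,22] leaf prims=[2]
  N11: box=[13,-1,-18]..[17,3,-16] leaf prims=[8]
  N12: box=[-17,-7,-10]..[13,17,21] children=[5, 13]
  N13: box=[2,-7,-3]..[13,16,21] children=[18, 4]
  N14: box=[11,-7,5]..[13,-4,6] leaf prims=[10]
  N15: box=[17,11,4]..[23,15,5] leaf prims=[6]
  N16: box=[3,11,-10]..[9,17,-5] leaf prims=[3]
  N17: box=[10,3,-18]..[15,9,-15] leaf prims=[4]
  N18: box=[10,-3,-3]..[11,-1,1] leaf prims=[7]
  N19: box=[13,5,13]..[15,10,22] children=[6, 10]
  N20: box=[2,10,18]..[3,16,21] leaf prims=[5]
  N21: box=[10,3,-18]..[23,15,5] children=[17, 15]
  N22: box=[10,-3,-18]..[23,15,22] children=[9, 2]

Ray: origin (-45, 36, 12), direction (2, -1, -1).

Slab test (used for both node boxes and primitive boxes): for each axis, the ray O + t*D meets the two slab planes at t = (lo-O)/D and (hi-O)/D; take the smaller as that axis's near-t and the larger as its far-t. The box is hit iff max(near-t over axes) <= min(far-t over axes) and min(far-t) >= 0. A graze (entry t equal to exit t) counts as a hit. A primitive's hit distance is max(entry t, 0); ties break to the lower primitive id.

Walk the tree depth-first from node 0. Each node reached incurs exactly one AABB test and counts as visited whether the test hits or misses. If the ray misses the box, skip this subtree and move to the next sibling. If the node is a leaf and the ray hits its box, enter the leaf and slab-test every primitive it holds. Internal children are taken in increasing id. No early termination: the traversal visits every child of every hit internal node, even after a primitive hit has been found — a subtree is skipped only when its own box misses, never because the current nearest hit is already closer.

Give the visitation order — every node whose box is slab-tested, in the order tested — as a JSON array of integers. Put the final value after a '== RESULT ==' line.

Traverse from the root:
N0 x:[14,34] y:[19,43] z:[-10,30] -> hit [19,30], descend [12, 22]
  N12 x:[14,29] y:[19,43] z:[-9,22] -> hit [19,22], descend [5, 13]
    N5 x:[14,27] y:[19,36] z:[13,22] -> hit [19,22], descend [3, 7]
      N3 x:[14,29/2] y:[20,24] z:[13,14] -> miss, prune
      N7 x:[33/2,27] y:[19,36] z:[16,22] -> hit [19,22], descend [8, 16]
        N8 x:[33/2,37/2] y:[32,36] z:[16,18] -> miss, prune
        N16 x:[24,27] y:[19,25] z:[17,22] -> miss, prune
    N13 x:[47/2,29] y:[20,43] z:[-9,15] -> miss, prune
  N22 x:[55/2,34] y:[21,39] z:[-10,30] -> hit [55/2,30], descend [2, 9]
    N2 x:[29,32] y:[26,39] z:[-10,0] -> miss, prune
    N9 x:[55/2,34] y:[21,37] z:[7,30] -> hit [55/2,30], descend [11, 21]
      N11 x:[29,31] y:[33,37] z:[28,30] -> miss, prune
      N21 x:[55/2,34] y:[21,33] z:[7,30] -> hit [55/2,30], descend [15, 17]
        N15 x:[31,34] y:[21,25] z:[7,8] -> miss, prune
        N17 x:[55/2,30] y:[27,33] z:[27,30] -> hit [55/2,30] leaf, test {P4@t=55/2}

Visited [0, 12, 5, 3, 7, 8, 16, 13, 22, 2, 9, 11, 21, 15, 17]. Tests: 15 box, 1 leaf. Nearest: P4.

== RESULT ==
[0, 12, 5, 3, 7, 8, 16, 13, 22, 2, 9, 11, 21, 15, 17]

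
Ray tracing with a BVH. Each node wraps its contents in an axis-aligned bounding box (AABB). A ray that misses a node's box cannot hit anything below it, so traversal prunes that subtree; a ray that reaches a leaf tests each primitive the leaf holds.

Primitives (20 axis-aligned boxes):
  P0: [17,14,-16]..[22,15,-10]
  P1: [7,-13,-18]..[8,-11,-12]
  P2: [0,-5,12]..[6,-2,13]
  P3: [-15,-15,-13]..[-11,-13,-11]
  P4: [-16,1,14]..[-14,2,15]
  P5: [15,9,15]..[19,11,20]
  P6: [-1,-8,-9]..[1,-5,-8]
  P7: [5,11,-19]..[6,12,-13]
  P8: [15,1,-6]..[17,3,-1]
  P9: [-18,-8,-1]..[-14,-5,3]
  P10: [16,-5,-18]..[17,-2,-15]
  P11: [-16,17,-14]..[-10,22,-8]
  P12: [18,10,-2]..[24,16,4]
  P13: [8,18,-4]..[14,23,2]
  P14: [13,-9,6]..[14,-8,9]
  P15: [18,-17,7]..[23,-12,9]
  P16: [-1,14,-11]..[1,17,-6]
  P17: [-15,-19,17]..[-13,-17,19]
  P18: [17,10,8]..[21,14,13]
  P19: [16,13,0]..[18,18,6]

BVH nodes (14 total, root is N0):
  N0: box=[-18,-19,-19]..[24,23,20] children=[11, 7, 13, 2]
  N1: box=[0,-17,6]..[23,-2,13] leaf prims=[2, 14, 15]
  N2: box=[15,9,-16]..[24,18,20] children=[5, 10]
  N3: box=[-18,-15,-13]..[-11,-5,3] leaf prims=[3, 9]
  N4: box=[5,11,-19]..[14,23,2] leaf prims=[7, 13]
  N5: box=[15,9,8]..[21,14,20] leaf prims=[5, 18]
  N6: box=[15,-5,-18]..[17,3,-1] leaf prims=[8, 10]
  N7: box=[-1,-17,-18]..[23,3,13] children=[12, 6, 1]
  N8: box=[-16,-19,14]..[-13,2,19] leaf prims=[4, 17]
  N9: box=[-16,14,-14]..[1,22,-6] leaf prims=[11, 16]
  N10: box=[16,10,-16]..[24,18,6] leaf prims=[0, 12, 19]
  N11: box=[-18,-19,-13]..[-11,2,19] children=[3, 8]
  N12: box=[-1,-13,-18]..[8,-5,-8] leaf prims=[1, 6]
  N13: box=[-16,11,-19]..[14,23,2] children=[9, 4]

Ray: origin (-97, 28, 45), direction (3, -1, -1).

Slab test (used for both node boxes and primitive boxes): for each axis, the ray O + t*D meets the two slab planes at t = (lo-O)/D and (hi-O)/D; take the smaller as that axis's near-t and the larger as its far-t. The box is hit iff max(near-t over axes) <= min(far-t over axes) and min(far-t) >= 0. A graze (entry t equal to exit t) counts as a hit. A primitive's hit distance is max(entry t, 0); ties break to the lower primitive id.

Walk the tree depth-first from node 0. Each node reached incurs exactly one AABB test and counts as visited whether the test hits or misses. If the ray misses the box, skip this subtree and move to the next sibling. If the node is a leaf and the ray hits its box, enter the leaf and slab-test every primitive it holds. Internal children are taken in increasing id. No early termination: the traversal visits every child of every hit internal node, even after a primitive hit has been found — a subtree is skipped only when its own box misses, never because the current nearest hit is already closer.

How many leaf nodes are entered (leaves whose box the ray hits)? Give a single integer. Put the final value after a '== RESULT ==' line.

Walk:
N0 x:[79/3,121/3] y:[5,47] z:[25,64] -> hit [79/3,121/3], descend [2, 7, 11, 13]
  N2 x:[112/3,121/3] y:[10,19] z:[25,61] -> miss, prune
  N7 x:[32,40] y:[25,45] z:[32,63] -> hit [32,40], descend [1, 6, 12]
    N1 x:[97/3,40] y:[30,45] z:[32,39] -> hit [97/3,39] leaf, test {P2@t=97/3, P14@t=110/3, P15(miss)}
    N6 x:[112/3,38] y:[25,33] z:[46,63] -> miss, prune
    N12 x:[32,35] y:[33,41] z:[53,63] -> miss, prune
  N11 x:[79/3,86/3] y:[26,47] z:[26,58] -> hit [79/3,86/3], descend [3, 8]
    N3 x:[79/3,86/3] y:[33,43] z:[42,58] -> miss, prune
    N8 x:[27,28] y:[26,47] z:[26,31] -> hit [27,28] leaf, test {P4(miss), P17(miss)}
  N13 x:[27,37] y:[5,17] z:[43,64] -> miss, prune

Visited [0, 2, 7, 1, 6, 12, 11, 3, 8, 13]. Tests: 10 box, 2 leaf. Nearest: P2.

== RESULT ==
2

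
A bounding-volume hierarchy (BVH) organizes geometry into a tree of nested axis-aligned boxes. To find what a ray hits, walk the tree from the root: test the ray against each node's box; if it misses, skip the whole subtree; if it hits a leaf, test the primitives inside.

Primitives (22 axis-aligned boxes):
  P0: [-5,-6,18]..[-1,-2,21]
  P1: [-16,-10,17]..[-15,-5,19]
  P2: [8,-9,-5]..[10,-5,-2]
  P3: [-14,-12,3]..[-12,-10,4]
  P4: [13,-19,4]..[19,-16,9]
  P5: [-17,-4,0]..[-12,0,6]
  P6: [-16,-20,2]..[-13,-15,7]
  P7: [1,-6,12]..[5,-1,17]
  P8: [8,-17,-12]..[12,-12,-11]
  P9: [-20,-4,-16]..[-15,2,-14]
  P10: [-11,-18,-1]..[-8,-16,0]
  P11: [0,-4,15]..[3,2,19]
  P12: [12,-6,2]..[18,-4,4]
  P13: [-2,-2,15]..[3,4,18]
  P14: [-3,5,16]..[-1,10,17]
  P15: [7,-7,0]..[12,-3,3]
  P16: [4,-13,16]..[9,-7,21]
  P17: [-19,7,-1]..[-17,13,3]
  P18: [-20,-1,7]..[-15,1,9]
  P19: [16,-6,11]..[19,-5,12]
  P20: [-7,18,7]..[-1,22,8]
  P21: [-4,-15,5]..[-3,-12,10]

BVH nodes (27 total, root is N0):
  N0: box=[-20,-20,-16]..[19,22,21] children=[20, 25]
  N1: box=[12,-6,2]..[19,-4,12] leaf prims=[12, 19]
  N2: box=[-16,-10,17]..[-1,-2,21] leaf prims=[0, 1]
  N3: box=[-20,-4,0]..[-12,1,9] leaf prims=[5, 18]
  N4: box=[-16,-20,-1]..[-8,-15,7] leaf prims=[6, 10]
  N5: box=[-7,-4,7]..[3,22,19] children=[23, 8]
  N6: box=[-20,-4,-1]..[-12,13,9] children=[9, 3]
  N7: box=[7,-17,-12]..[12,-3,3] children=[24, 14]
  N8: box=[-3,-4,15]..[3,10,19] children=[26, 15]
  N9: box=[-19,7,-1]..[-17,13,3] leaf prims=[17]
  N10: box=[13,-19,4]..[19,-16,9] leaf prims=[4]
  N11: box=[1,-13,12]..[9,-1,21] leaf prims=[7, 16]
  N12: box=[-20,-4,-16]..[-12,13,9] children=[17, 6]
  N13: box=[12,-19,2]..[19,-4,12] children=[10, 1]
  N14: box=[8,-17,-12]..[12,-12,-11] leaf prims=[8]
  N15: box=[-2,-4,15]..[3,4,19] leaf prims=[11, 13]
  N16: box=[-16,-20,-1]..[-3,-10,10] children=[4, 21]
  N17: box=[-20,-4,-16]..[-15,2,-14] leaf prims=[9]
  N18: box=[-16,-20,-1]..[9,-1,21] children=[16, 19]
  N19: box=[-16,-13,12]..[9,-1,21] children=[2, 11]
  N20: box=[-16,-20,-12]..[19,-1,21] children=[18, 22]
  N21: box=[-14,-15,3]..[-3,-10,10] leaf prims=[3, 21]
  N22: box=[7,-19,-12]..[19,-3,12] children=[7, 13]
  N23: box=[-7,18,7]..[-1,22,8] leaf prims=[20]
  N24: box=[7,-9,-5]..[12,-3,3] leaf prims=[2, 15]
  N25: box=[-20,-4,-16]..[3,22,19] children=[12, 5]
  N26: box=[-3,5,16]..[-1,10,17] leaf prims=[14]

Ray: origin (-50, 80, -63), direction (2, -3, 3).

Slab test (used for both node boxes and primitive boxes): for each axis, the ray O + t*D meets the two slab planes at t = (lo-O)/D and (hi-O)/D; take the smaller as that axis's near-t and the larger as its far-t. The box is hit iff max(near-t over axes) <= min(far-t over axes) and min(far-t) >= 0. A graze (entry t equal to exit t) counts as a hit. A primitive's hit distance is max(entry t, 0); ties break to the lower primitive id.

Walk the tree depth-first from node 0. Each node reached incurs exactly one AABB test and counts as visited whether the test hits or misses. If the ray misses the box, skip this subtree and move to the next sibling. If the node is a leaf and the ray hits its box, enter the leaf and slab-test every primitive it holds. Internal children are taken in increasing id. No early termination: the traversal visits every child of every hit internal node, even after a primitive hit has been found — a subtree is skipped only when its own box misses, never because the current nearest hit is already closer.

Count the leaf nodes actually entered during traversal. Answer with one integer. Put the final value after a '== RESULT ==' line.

Traverse from the root:
N0 x:[15,69/2] y:[58/3,100/3] z:[47/3,28] -> hit [58/3,28], descend [20, 25]
  N20 x:[17,69/2] y:[27,100/3] z:[17,28] -> hit [27,28], descend [18, 22]
    N18 x:[17,59/2] y:[27,100/3] z:[62/3,28] -> hit [27,28], descend [16, 19]
      N16 x:[17,47/2] y:[30,100/3] z:[62/3,73/3] -> miss, prune
      N19 x:[17,59/2] y:[27,31] z:[25,28] -> hit [27,28], descend [2, 11]
        N2 x:[17,49/2] y:[82/3,30] z:[80/3,28] -> miss, prune
        N11 x:[51/2,59/2] y:[27,31] z:[25,28] -> hit [27,28] leaf, test {P7(miss), P16(miss)}
    N22 x:[57/2,69/2] y:[83/3,33] z:[17,25] -> miss, prune
  N25 x:[15,53/2] y:[58/3,28] z:[47/3,82/3] -> hit [58/3,53/2], descend [5, 12]
    N5 x:[43/2,53/2] y:[58/3,28] z:[70/3,82/3] -> hit [70/3,53/2], descend [8, 23]
      N8 x:[47/2,53/2] y:[70/3,28] z:[26,82/3] -> hit [26,53/2], descend [15, 26]
        N15 x:[24,53/2] y:[76/3,28] z:[26,82/3] -> hit [26,53/2] leaf, test {P11@t=26, P13@t=26}
        N26 x:[47/2,49/2] y:[70/3,25] z:[79/3,80/3] -> miss, prune
      N23 x:[43/2,49/2] y:[58/3,62/3] z:[70/3,71/3] -> miss, prune
    N12 x:[15,19] y:[67/3,28] z:[47/3,24] -> miss, prune

order=[0, 20, 18, 16, 19, 2, 11, 22, 25, 5, 8, 15, 26, 23, 12]  |boxes|=15  |leaves|=2  hit=P11

== RESULT ==
2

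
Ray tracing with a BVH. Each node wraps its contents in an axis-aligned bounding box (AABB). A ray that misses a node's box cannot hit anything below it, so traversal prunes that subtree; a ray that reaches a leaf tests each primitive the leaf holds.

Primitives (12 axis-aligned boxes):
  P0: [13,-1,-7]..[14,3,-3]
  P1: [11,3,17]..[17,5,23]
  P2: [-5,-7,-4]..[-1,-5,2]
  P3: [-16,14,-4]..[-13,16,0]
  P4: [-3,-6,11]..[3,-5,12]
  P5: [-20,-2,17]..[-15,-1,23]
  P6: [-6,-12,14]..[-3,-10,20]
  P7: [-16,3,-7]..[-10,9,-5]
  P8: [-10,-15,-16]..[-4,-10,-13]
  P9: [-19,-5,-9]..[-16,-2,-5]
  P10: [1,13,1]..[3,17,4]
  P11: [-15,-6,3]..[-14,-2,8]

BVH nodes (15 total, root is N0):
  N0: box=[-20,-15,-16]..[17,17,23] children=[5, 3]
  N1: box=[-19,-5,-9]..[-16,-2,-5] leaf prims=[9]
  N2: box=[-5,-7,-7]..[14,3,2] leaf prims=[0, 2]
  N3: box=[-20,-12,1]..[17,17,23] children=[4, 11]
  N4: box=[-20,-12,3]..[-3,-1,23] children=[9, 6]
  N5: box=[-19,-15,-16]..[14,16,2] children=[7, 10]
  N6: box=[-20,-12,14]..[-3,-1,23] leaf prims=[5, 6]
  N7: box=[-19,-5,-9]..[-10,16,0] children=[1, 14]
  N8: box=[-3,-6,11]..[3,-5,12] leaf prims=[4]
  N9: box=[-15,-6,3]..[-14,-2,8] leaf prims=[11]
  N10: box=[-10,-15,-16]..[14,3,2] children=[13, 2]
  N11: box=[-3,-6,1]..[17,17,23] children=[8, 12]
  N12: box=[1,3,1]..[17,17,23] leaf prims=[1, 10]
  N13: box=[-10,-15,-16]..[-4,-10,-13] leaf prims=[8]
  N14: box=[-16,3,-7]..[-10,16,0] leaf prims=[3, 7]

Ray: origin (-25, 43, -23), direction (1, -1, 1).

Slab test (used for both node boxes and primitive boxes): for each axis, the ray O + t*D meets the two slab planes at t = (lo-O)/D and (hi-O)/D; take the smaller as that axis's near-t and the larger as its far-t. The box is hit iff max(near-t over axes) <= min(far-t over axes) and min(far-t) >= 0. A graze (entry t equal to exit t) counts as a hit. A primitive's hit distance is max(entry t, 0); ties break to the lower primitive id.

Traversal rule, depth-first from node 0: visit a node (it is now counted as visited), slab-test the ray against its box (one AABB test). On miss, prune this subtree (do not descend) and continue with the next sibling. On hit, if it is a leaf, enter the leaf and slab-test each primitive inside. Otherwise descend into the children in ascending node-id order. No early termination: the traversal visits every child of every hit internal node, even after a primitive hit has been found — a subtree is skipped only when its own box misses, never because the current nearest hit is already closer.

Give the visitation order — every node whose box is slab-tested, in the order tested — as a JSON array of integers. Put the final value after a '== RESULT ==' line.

Traverse from the root:
N0 x:[5,42] y:[26,58] z:[7,46] -> hit [26,42], descend [3, 5]
  N3 x:[5,42] y:[26,55] z:[24,46] -> hit [26,42], descend [4, 11]
    N4 x:[5,22] y:[44,55] z:[26,46] -> miss, prune
    N11 x:[22,42] y:[26,49] z:[24,46] -> hit [26,42], descend [8, 12]
      N8 x:[22,28] y:[48,49] z:[34,35] -> miss, prune
      N12 x:[26,42] y:[26,40] z:[24,46] -> hit [26,40] leaf, test {P1@t=40, P10@t=26}
  N5 x:[6,39] y:[27,58] z:[7,25] -> miss, prune

Summary -> nodes [0, 3, 4, 11, 8, 12, 5]; box-tests=7; leaf-entries=1; first=P10

== RESULT ==
[0, 3, 4, 11, 8, 12, 5]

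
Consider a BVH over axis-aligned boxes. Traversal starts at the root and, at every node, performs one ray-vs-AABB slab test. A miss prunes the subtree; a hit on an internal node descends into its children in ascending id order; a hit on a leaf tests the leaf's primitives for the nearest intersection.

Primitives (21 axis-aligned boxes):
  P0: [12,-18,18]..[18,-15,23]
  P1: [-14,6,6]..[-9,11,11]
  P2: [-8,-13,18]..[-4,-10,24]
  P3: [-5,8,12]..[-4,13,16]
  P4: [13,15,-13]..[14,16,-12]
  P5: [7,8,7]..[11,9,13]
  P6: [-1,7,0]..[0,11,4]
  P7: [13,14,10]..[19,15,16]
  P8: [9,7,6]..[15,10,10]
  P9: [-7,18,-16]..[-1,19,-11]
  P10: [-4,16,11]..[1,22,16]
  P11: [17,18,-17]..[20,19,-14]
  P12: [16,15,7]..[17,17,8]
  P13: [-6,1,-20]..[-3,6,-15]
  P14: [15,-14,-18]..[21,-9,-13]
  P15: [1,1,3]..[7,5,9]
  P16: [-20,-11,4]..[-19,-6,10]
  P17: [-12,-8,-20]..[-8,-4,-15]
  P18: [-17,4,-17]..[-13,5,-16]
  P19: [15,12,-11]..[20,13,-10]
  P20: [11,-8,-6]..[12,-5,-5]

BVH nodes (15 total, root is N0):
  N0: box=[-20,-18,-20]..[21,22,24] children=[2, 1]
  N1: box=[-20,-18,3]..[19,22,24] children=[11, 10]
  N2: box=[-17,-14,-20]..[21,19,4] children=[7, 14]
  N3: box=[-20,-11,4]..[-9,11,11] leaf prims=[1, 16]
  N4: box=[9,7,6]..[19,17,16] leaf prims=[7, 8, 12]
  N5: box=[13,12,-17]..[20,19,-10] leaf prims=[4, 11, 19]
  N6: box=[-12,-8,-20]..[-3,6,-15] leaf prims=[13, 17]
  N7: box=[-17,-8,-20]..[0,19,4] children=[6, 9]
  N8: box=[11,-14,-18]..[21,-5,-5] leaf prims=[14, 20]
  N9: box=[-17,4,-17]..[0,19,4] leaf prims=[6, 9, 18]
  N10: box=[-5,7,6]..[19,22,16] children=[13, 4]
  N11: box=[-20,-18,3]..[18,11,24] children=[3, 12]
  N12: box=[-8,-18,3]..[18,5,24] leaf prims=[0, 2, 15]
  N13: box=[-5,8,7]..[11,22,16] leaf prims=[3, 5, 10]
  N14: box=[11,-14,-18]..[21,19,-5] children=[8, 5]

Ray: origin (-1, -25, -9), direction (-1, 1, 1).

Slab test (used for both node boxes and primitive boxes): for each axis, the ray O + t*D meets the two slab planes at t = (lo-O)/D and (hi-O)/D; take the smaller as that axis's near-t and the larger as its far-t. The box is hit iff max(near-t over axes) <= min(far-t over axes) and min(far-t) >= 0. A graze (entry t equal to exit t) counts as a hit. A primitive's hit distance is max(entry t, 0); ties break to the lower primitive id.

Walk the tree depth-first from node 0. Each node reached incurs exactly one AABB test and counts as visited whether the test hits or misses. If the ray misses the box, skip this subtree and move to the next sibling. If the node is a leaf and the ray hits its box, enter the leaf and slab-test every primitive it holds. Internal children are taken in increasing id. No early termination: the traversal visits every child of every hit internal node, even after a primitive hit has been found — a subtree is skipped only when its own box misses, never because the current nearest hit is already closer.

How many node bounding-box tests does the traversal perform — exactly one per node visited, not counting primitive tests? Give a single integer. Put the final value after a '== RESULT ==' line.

Walk:
N0 x:[-22,19] y:[7,47] z:[-11,33] -> hit [7,19], descend [1, 2]
  N1 x:[-20,19] y:[7,47] z:[12,33] -> hit [12,19], descend [10, 11]
    N10 x:[-20,4] y:[32,47] z:[15,25] -> miss, prune
    N11 x:[-19,19] y:[7,36] z:[12,33] -> hit [12,19], descend [3, 12]
      N3 x:[8,19] y:[14,36] z:[13,20] -> hit [14,19] leaf, test {P1(miss), P16@t=18}
      N12 x:[-19,7] y:[7,30] z:[12,33] -> miss, prune
  N2 x:[-22,16] y:[11,44] z:[-11,13] -> hit [11,13], descend [7, 14]
    N7 x:[-1,16] y:[17,44] z:[-11,13] -> miss, prune
    N14 x:[-22,-12] y:[11,44] z:[-9,4] -> miss, prune

order=[0, 1, 10, 11, 3, 12, 2, 7, 14]  |boxes|=9  |leaves|=1  hit=P16

== RESULT ==
9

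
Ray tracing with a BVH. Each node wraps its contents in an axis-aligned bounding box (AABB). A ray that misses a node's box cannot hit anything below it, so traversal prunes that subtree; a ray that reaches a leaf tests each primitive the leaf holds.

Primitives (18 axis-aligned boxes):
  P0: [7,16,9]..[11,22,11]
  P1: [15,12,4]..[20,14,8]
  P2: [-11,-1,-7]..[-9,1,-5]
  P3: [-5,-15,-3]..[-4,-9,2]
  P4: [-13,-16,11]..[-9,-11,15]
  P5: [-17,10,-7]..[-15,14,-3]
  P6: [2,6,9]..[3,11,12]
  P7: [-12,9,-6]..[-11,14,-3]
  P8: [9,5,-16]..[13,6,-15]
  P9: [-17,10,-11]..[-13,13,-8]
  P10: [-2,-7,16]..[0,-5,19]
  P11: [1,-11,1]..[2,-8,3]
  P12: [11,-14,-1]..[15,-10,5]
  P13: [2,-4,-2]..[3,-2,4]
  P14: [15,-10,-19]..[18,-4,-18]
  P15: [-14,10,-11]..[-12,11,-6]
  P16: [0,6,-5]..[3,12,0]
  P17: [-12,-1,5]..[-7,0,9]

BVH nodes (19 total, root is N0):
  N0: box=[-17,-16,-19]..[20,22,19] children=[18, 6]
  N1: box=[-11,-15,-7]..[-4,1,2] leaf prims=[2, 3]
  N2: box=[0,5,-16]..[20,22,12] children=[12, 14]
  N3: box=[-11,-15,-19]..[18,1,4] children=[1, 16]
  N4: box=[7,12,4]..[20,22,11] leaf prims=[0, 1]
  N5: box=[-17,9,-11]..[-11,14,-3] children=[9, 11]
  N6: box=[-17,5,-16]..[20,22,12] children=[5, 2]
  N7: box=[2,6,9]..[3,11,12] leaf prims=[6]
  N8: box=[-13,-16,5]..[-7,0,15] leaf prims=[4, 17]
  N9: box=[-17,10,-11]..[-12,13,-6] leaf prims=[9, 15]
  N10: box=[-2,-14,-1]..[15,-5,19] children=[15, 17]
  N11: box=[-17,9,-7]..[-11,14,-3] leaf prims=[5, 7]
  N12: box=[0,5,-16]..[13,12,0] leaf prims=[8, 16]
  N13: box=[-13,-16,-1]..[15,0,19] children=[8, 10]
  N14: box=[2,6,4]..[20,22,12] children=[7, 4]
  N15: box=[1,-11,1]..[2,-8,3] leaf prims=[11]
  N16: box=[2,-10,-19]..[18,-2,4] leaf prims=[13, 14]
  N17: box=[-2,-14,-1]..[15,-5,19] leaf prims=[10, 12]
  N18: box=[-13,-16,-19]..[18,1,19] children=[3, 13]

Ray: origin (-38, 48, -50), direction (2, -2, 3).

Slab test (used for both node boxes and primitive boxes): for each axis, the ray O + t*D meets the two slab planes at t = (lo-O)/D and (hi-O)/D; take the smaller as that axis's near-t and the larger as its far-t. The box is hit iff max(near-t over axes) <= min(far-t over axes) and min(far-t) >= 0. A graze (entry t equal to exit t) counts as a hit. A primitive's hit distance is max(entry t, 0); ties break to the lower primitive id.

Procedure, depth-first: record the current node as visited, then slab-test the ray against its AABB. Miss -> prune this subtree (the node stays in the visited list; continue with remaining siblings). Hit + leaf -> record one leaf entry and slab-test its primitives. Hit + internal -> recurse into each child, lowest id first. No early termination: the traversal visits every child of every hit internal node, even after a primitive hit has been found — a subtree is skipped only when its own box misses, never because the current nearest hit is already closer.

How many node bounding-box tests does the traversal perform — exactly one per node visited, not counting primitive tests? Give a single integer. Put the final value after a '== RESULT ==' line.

Trace the traversal:
N0 x:[21/2,29] y:[13,32] z:[31/3,23] -> hit [13,23], descend [6, 18]
  N6 x:[21/2,29] y:[13,43/2] z:[34/3,62/3] -> hit [13,62/3], descend [2, 5]
    N2 x:[19,29] y:[13,43/2] z:[34/3,62/3] -> hit [19,62/3], descend [12, 14]
      N12 x:[19,51/2] y:[18,43/2] z:[34/3,50/3] -> miss, prune
      N14 x:[20,29] y:[13,21] z:[18,62/3] -> hit [20,62/3], descend [4, 7]
        N4 x:[45/2,29] y:[13,18] z:[18,61/3] -> miss, prune
        N7 x:[20,41/2] y:[37/2,21] z:[59/3,62/3] -> hit [20,41/2] leaf, test {P6@t=20}
    N5 x:[21/2,27/2] y:[17,39/2] z:[13,47/3] -> miss, prune
  N18 x:[25/2,28] y:[47/2,32] z:[31/3,23] -> miss, prune

9 AABB tests over nodes [0, 6, 2, 12, 14, 4, 7, 5, 18]; 1 leaf entered; closest P6.

== RESULT ==
9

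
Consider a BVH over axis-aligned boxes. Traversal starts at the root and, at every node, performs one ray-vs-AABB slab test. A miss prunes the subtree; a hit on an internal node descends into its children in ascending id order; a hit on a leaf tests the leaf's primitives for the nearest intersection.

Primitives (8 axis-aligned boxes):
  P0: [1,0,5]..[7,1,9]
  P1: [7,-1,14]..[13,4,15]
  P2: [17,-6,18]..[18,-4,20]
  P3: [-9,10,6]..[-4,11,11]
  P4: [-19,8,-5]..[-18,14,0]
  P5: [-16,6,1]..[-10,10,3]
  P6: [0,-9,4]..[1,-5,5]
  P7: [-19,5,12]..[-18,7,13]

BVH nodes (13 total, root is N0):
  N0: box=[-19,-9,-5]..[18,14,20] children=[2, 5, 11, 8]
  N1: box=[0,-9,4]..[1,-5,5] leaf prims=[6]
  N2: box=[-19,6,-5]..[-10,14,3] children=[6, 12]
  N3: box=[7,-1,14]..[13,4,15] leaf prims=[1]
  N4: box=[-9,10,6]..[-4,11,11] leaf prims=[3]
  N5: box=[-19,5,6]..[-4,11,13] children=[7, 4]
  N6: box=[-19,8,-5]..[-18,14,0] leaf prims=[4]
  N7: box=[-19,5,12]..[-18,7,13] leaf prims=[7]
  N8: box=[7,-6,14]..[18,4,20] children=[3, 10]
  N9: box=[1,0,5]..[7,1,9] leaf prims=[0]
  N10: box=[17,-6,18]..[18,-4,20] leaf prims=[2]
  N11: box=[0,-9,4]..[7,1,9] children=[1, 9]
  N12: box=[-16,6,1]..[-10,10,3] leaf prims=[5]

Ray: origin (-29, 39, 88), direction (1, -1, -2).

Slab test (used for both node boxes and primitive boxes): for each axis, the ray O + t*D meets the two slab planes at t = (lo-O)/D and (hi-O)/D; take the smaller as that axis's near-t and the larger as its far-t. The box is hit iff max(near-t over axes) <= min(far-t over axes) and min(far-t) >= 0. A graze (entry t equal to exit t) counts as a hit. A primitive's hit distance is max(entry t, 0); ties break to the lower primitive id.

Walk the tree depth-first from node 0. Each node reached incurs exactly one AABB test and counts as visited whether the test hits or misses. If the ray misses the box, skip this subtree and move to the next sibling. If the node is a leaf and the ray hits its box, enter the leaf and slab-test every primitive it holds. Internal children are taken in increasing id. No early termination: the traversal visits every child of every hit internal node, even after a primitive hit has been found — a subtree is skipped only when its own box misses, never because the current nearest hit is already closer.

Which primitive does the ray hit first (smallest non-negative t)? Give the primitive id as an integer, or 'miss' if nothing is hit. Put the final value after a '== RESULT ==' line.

Traverse from the root:
N0 x:[10,47] y:[25,48] z:[34,93/2] -> hit [34,93/2], descend [2, 5, 8, 11]
  N2 x:[10,19] y:[25,33] z:[85/2,93/2] -> miss, prune
  N5 x:[10,25] y:[28,34] z:[75/2,41] -> miss, prune
  N8 x:[36,47] y:[35,45] z:[34,37] -> hit [36,37], descend [3, 10]
    N3 x:[36,42] y:[35,40] z:[73/2,37] -> hit [73/2,37] leaf, test {P1@t=73/2}
    N10 x:[46,47] y:[43,45] z:[34,35] -> miss, prune
  N11 x:[29,36] y:[38,48] z:[79/2,42] -> miss, prune

Visited [0, 2, 5, 8, 3, 10, 11]. Tests: 7 box, 1 leaf. Nearest: P1.

== RESULT ==
1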